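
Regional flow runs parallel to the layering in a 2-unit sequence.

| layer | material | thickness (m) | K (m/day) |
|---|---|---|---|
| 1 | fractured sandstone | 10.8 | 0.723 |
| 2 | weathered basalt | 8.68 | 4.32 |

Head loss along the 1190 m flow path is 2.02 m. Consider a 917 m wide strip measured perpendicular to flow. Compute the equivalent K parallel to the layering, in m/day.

2.33

Flow is parallel to layering, so each bed carries its own Darcy discharge and the transmissivities add.
Σ(K_i·b_i) = 0.723×10.8 + 4.32×8.68 = 45.31 m²/day.
Total thickness b = 19.48 m, so K_eq = Σ(K_i·b_i)/b = 2.326 m/day.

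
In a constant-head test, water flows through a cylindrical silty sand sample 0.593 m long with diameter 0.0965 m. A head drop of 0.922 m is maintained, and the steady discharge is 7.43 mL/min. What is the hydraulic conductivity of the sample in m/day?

Cross-sectional area A = π·(d/2)² = π × (0.0965/2)² = 0.007314 m².
Convert discharge: 7.43 mL/min = 1.238e-07 m³/s.
Darcy's law rearranged: K = Q·L / (A·Δh) = 1.238e-07 × 0.593 / (0.007314 × 0.922) = 1.089e-05 m/s = 0.9409 m/day.

0.941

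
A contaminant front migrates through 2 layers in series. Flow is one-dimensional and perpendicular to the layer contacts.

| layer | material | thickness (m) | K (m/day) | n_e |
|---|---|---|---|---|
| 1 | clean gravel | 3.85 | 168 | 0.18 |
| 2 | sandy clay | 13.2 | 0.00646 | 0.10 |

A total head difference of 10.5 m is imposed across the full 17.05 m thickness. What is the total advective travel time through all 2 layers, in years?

1.07

With flow normal to the layers, continuity requires the same specific discharge q through every layer.
Σ(b_i/K_i) = 3.85/168 + 13.2/0.00646 = 2043 d.
q = Δh / Σ(b_i/K_i) = 10.5 / 2043 = 0.005139 m/day.
In each layer the seepage velocity is v_i = q/n_i, so the layer transit time is t_i = b_i·n_i / q:
  layer 1 (clean gravel): t_1 = 3.85 × 0.18 / 0.005139 = 134.9 d
  layer 2 (sandy clay): t_2 = 13.2 × 0.10 / 0.005139 = 256.9 d
Total t = Σ t_i = 391.7 days = 1.073 years.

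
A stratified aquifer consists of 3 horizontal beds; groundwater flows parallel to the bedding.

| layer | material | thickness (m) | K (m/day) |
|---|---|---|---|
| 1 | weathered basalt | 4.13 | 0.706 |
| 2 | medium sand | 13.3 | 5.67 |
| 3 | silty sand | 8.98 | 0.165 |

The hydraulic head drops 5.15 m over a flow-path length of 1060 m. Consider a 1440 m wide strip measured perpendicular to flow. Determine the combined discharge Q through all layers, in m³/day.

Flow is parallel to layering, so each bed carries its own Darcy discharge and the transmissivities add.
Σ(K_i·b_i) = 0.706×4.13 + 5.67×13.3 + 0.165×8.98 = 79.81 m²/day.
Hydraulic gradient i = Δh / L = 5.15 / 1060 = 0.004858.
Q = Σ(K_i·b_i) · W · i = 79.81 × 1440 × 0.004858 = 558.4 m³/day.

558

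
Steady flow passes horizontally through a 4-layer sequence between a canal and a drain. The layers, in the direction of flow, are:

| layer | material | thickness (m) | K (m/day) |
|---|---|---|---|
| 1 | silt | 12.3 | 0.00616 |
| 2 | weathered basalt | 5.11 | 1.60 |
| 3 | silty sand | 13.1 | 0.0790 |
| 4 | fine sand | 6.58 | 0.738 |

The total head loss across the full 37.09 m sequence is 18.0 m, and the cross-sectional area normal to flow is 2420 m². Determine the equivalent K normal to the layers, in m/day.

0.0171

Flow is perpendicular to layering, so the layers act in series and the equivalent K is the thickness-weighted harmonic mean.
Total thickness L = 12.3 + 5.11 + 13.1 + 6.58 = 37.09 m.
Σ(b_i/K_i) = 12.3/0.00616 + 5.11/1.60 + 13.1/0.0790 + 6.58/0.738 = 2175 d.
K_eq = L / Σ(b_i/K_i) = 37.09 / 2175 = 0.01706 m/day.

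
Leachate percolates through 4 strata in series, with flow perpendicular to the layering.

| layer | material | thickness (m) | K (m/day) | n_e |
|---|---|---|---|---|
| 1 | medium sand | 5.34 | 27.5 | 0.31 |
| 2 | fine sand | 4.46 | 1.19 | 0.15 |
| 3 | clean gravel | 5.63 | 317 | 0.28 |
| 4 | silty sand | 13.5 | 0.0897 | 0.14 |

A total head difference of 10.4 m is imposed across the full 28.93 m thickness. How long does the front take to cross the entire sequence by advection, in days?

86.0

With flow normal to the layers, continuity requires the same specific discharge q through every layer.
Σ(b_i/K_i) = 5.34/27.5 + 4.46/1.19 + 5.63/317 + 13.5/0.0897 = 154.5 d.
q = Δh / Σ(b_i/K_i) = 10.4 / 154.5 = 0.06733 m/day.
In each layer the seepage velocity is v_i = q/n_i, so the layer transit time is t_i = b_i·n_i / q:
  layer 1 (medium sand): t_1 = 5.34 × 0.31 / 0.06733 = 24.59 d
  layer 2 (fine sand): t_2 = 4.46 × 0.15 / 0.06733 = 9.936 d
  layer 3 (clean gravel): t_3 = 5.63 × 0.28 / 0.06733 = 23.41 d
  layer 4 (silty sand): t_4 = 13.5 × 0.14 / 0.06733 = 28.07 d
Total t = Σ t_i = 86.01 days.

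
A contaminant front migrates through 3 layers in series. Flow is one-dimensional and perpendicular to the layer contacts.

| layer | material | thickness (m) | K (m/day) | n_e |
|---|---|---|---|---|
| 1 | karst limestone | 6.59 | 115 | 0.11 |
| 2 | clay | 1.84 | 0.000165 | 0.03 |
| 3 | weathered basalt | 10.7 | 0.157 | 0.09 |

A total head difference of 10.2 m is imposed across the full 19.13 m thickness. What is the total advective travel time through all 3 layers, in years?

With flow normal to the layers, continuity requires the same specific discharge q through every layer.
Σ(b_i/K_i) = 6.59/115 + 1.84/0.000165 + 10.7/0.157 = 11220 d.
q = Δh / Σ(b_i/K_i) = 10.2 / 11220 = 0.0009091 m/day.
In each layer the seepage velocity is v_i = q/n_i, so the layer transit time is t_i = b_i·n_i / q:
  layer 1 (karst limestone): t_1 = 6.59 × 0.11 / 0.0009091 = 797.4 d
  layer 2 (clay): t_2 = 1.84 × 0.03 / 0.0009091 = 60.72 d
  layer 3 (weathered basalt): t_3 = 10.7 × 0.09 / 0.0009091 = 1059 d
Total t = Σ t_i = 1917 days = 5.249 years.

5.25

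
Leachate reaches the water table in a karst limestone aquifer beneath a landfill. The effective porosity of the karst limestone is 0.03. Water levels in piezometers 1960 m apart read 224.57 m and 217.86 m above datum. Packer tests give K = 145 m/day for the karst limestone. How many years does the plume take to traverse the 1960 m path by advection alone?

Hydraulic gradient i = (224.57 − 217.86) / 1960 = 6.71 / 1960 = 0.003423.
Darcy flux q = K · i = 145.0 × 0.003423 = 0.4964 m/day.
Seepage velocity v = q / n_e = 0.4964 / 0.03 = 16.55 m/day.
Travel time t = L / v = 1960 / 16.55 = 118.5 days = 0.3243 years.

0.324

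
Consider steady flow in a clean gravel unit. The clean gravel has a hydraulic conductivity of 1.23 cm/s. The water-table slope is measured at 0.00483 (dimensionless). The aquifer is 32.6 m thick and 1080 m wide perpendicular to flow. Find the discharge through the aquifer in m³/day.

Convert K: 1.23 cm/s × 864 = 1063 m/day.
Cross-sectional area A = 1080 × 32.6 = 35208 m².
Hydraulic gradient i = 0.00483.
Darcy's law: Q = K · A · i = 1063 × 35208 × 0.004830 = 1.807e+05 m³/day.

181000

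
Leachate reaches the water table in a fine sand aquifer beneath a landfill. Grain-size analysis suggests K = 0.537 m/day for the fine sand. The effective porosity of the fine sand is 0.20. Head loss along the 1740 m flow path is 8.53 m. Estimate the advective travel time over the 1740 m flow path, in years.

Hydraulic gradient i = Δh / L = 8.53 / 1740 = 0.004902.
Darcy flux q = K · i = 0.5370 × 0.004902 = 0.002633 m/day.
Seepage velocity v = q / n_e = 0.002633 / 0.20 = 0.01316 m/day.
Travel time t = L / v = 1740 / 0.01316 = 1.322e+05 days = 361.9 years.

362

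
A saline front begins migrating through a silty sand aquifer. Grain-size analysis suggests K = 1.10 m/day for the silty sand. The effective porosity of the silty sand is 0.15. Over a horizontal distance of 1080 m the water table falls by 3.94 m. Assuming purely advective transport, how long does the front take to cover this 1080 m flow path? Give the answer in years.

Hydraulic gradient i = Δh / L = 3.94 / 1080 = 0.003648.
Darcy flux q = K · i = 1.100 × 0.003648 = 0.004013 m/day.
Seepage velocity v = q / n_e = 0.004013 / 0.15 = 0.02675 m/day.
Travel time t = L / v = 1080 / 0.02675 = 40369 days = 110.5 years.

111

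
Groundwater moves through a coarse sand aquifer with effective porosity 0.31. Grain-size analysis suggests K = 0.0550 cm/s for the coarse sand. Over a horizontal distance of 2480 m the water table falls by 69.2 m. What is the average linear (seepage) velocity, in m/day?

Convert K: 0.0550 cm/s × 864 = 47.52 m/day.
Hydraulic gradient i = Δh / L = 69.2 / 2480 = 0.02790.
Darcy flux q = K · i = 47.52 × 0.02790 = 1.326 m/day.
Seepage velocity v = q / n_e = 1.326 / 0.31 = 4.277 m/day.

4.28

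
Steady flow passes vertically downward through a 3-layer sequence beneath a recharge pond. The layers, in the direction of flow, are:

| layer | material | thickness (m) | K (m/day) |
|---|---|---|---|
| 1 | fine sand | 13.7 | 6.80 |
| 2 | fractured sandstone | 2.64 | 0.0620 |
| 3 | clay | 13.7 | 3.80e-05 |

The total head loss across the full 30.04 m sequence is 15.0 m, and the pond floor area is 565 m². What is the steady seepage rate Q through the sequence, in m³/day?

Flow is perpendicular to layering, so the layers act in series and the equivalent K is the thickness-weighted harmonic mean.
Total thickness L = 13.7 + 2.64 + 13.7 = 30.04 m.
Σ(b_i/K_i) = 13.7/6.80 + 2.64/0.0620 + 13.7/3.80e-05 = 3.606e+05 d.
K_eq = L / Σ(b_i/K_i) = 30.04 / 3.606e+05 = 8.331e-05 m/day.
Q = K_eq · A · (Δh/L) = 8.331e-05 × 565 × (15.0/30.04) = 0.02350 m³/day.

0.0235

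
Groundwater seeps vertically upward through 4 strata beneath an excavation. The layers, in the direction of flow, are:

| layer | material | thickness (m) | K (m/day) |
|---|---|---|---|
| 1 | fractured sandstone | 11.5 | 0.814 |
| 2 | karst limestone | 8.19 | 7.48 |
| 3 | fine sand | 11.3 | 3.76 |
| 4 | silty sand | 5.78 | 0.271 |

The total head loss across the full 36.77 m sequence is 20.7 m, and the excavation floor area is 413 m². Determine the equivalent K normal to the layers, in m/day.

Flow is perpendicular to layering, so the layers act in series and the equivalent K is the thickness-weighted harmonic mean.
Total thickness L = 11.5 + 8.19 + 11.3 + 5.78 = 36.77 m.
Σ(b_i/K_i) = 11.5/0.814 + 8.19/7.48 + 11.3/3.76 + 5.78/0.271 = 39.56 d.
K_eq = L / Σ(b_i/K_i) = 36.77 / 39.56 = 0.9296 m/day.

0.930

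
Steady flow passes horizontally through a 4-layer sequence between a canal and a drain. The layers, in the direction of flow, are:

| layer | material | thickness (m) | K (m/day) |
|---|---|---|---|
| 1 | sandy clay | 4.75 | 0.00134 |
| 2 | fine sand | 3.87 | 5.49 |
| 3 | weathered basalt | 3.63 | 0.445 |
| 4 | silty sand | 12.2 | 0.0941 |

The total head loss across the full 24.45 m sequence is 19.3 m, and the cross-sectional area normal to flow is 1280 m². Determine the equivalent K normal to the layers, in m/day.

0.00664

Flow is perpendicular to layering, so the layers act in series and the equivalent K is the thickness-weighted harmonic mean.
Total thickness L = 4.75 + 3.87 + 3.63 + 12.2 = 24.45 m.
Σ(b_i/K_i) = 4.75/0.00134 + 3.87/5.49 + 3.63/0.445 + 12.2/0.0941 = 3683 d.
K_eq = L / Σ(b_i/K_i) = 24.45 / 3683 = 0.006638 m/day.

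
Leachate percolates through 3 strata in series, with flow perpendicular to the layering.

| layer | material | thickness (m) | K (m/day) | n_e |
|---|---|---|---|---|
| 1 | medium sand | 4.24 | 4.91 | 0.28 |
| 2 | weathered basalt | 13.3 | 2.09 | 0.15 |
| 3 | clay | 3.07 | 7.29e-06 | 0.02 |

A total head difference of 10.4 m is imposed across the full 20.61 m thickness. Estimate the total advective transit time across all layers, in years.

With flow normal to the layers, continuity requires the same specific discharge q through every layer.
Σ(b_i/K_i) = 4.24/4.91 + 13.3/2.09 + 3.07/7.29e-06 = 4.211e+05 d.
q = Δh / Σ(b_i/K_i) = 10.4 / 4.211e+05 = 2.470e-05 m/day.
In each layer the seepage velocity is v_i = q/n_i, so the layer transit time is t_i = b_i·n_i / q:
  layer 1 (medium sand): t_1 = 4.24 × 0.28 / 2.470e-05 = 48074 d
  layer 2 (weathered basalt): t_2 = 13.3 × 0.15 / 2.470e-05 = 80784 d
  layer 3 (clay): t_3 = 3.07 × 0.02 / 2.470e-05 = 2486 d
Total t = Σ t_i = 1.313e+05 days = 359.6 years.

360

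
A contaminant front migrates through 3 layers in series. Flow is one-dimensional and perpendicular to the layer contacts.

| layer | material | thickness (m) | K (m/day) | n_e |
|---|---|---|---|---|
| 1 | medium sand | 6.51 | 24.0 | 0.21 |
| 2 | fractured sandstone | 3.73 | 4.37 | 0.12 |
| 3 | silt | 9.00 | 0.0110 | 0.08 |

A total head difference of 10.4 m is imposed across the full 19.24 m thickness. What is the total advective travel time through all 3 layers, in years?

0.547

With flow normal to the layers, continuity requires the same specific discharge q through every layer.
Σ(b_i/K_i) = 6.51/24.0 + 3.73/4.37 + 9.00/0.0110 = 819.3 d.
q = Δh / Σ(b_i/K_i) = 10.4 / 819.3 = 0.01269 m/day.
In each layer the seepage velocity is v_i = q/n_i, so the layer transit time is t_i = b_i·n_i / q:
  layer 1 (medium sand): t_1 = 6.51 × 0.21 / 0.01269 = 107.7 d
  layer 2 (fractured sandstone): t_2 = 3.73 × 0.12 / 0.01269 = 35.26 d
  layer 3 (silt): t_3 = 9.00 × 0.08 / 0.01269 = 56.72 d
Total t = Σ t_i = 199.7 days = 0.5467 years.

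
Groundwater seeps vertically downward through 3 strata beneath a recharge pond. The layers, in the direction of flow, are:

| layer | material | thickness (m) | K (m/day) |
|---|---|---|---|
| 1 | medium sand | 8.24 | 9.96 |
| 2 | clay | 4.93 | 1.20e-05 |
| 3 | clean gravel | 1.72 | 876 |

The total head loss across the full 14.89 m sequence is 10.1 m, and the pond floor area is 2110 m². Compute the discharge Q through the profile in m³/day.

Flow is perpendicular to layering, so the layers act in series and the equivalent K is the thickness-weighted harmonic mean.
Total thickness L = 8.24 + 4.93 + 1.72 = 14.89 m.
Σ(b_i/K_i) = 8.24/9.96 + 4.93/1.20e-05 + 1.72/876 = 4.108e+05 d.
K_eq = L / Σ(b_i/K_i) = 14.89 / 4.108e+05 = 3.624e-05 m/day.
Q = K_eq · A · (Δh/L) = 3.624e-05 × 2110 × (10.1/14.89) = 0.05187 m³/day.

0.0519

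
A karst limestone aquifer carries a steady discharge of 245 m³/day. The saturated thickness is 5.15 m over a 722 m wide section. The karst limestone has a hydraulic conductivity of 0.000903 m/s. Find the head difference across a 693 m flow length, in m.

Convert K: 0.000903 m/s × 86400 = 78.02 m/day.
Cross-sectional area A = 722 × 5.15 = 3718 m².
From Q = K·A·i, i = Q / (K·A) = 245 / (78.02 × 3718) = 0.0008445.
Head loss Δh = i · L = 0.0008445 × 693 = 0.5853 m.

0.585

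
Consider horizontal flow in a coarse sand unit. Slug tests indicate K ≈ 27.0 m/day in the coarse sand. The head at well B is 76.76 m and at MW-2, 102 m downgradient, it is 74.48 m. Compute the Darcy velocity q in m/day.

0.604

Hydraulic gradient i = (76.76 − 74.48) / 102 = 2.28 / 102 = 0.02235.
Specific discharge q = K · i = 27.00 × 0.02235 = 0.6035 m/day.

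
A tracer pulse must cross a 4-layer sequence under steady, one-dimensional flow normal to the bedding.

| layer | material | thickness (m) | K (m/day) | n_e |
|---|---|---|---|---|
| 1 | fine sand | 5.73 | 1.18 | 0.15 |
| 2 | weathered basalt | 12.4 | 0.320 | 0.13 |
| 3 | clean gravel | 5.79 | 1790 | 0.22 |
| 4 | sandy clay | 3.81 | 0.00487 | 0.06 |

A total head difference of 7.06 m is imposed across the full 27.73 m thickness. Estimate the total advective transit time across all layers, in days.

With flow normal to the layers, continuity requires the same specific discharge q through every layer.
Σ(b_i/K_i) = 5.73/1.18 + 12.4/0.320 + 5.79/1790 + 3.81/0.00487 = 826.0 d.
q = Δh / Σ(b_i/K_i) = 7.06 / 826.0 = 0.008548 m/day.
In each layer the seepage velocity is v_i = q/n_i, so the layer transit time is t_i = b_i·n_i / q:
  layer 1 (fine sand): t_1 = 5.73 × 0.15 / 0.008548 = 100.6 d
  layer 2 (weathered basalt): t_2 = 12.4 × 0.13 / 0.008548 = 188.6 d
  layer 3 (clean gravel): t_3 = 5.79 × 0.22 / 0.008548 = 149.0 d
  layer 4 (sandy clay): t_4 = 3.81 × 0.06 / 0.008548 = 26.74 d
Total t = Σ t_i = 464.9 days.

465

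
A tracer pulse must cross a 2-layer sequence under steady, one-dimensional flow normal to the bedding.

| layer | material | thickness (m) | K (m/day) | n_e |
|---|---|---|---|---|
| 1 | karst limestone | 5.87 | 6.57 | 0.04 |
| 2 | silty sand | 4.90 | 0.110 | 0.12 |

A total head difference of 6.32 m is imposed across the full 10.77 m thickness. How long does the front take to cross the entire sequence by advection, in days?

With flow normal to the layers, continuity requires the same specific discharge q through every layer.
Σ(b_i/K_i) = 5.87/6.57 + 4.90/0.110 = 45.44 d.
q = Δh / Σ(b_i/K_i) = 6.32 / 45.44 = 0.1391 m/day.
In each layer the seepage velocity is v_i = q/n_i, so the layer transit time is t_i = b_i·n_i / q:
  layer 1 (karst limestone): t_1 = 5.87 × 0.04 / 0.1391 = 1.688 d
  layer 2 (silty sand): t_2 = 4.90 × 0.12 / 0.1391 = 4.228 d
Total t = Σ t_i = 5.916 days.

5.92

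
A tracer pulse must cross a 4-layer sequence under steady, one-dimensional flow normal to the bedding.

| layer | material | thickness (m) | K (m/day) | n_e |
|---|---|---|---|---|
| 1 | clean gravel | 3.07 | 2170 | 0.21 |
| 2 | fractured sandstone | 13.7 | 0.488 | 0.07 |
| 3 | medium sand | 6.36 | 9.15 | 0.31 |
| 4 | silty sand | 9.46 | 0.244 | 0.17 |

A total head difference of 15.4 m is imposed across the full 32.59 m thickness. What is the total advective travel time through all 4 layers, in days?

22.7

With flow normal to the layers, continuity requires the same specific discharge q through every layer.
Σ(b_i/K_i) = 3.07/2170 + 13.7/0.488 + 6.36/9.15 + 9.46/0.244 = 67.54 d.
q = Δh / Σ(b_i/K_i) = 15.4 / 67.54 = 0.2280 m/day.
In each layer the seepage velocity is v_i = q/n_i, so the layer transit time is t_i = b_i·n_i / q:
  layer 1 (clean gravel): t_1 = 3.07 × 0.21 / 0.2280 = 2.828 d
  layer 2 (fractured sandstone): t_2 = 13.7 × 0.07 / 0.2280 = 4.206 d
  layer 3 (medium sand): t_3 = 6.36 × 0.31 / 0.2280 = 8.647 d
  layer 4 (silty sand): t_4 = 9.46 × 0.17 / 0.2280 = 7.053 d
Total t = Σ t_i = 22.73 days.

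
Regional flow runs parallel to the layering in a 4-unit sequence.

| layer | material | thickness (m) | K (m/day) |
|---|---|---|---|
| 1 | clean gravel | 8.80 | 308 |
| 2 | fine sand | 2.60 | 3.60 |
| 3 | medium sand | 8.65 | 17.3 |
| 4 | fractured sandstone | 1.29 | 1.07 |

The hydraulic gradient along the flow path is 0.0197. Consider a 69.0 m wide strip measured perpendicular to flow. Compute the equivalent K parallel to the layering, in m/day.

135

Flow is parallel to layering, so each bed carries its own Darcy discharge and the transmissivities add.
Σ(K_i·b_i) = 308×8.80 + 3.60×2.60 + 17.3×8.65 + 1.07×1.29 = 2871 m²/day.
Total thickness b = 21.34 m, so K_eq = Σ(K_i·b_i)/b = 134.5 m/day.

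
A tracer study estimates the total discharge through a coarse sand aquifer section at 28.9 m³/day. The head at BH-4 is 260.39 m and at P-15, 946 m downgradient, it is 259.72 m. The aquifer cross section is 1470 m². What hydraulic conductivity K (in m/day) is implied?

Hydraulic gradient i = (260.39 − 259.72) / 946 = 0.67 / 946 = 0.0007082.
From Q = K·A·i, K = Q / (A·i) = 28.9 / (1470 × 0.0007082) = 27.76 m/day.

27.8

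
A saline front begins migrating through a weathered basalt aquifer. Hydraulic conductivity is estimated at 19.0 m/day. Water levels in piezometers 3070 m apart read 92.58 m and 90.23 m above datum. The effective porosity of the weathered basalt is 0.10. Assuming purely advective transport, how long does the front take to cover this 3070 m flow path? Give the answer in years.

57.8

Hydraulic gradient i = (92.58 − 90.23) / 3070 = 2.35 / 3070 = 0.0007655.
Darcy flux q = K · i = 19.00 × 0.0007655 = 0.01454 m/day.
Seepage velocity v = q / n_e = 0.01454 / 0.10 = 0.1454 m/day.
Travel time t = L / v = 3070 / 0.1454 = 21108 days = 57.79 years.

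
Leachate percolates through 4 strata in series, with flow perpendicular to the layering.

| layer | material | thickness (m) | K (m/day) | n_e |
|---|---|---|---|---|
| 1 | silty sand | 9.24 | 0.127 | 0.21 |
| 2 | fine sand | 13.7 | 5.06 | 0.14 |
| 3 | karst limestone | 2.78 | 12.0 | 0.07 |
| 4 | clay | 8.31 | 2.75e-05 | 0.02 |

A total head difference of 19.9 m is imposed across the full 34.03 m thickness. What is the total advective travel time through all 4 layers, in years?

With flow normal to the layers, continuity requires the same specific discharge q through every layer.
Σ(b_i/K_i) = 9.24/0.127 + 13.7/5.06 + 2.78/12.0 + 8.31/2.75e-05 = 3.023e+05 d.
q = Δh / Σ(b_i/K_i) = 19.9 / 3.023e+05 = 6.584e-05 m/day.
In each layer the seepage velocity is v_i = q/n_i, so the layer transit time is t_i = b_i·n_i / q:
  layer 1 (silty sand): t_1 = 9.24 × 0.21 / 6.584e-05 = 29472 d
  layer 2 (fine sand): t_2 = 13.7 × 0.14 / 6.584e-05 = 29132 d
  layer 3 (karst limestone): t_3 = 2.78 × 0.07 / 6.584e-05 = 2956 d
  layer 4 (clay): t_4 = 8.31 × 0.02 / 6.584e-05 = 2524 d
Total t = Σ t_i = 64085 days = 175.5 years.

175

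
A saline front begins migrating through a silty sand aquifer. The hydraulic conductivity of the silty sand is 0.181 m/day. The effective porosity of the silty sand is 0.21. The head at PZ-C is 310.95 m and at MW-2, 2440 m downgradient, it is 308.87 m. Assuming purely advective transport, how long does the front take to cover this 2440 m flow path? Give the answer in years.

Hydraulic gradient i = (310.95 − 308.87) / 2440 = 2.08 / 2440 = 0.0008525.
Darcy flux q = K · i = 0.1810 × 0.0008525 = 0.0001543 m/day.
Seepage velocity v = q / n_e = 0.0001543 / 0.21 = 0.0007347 m/day.
Travel time t = L / v = 2440 / 0.0007347 = 3.321e+06 days = 9092 years.

9090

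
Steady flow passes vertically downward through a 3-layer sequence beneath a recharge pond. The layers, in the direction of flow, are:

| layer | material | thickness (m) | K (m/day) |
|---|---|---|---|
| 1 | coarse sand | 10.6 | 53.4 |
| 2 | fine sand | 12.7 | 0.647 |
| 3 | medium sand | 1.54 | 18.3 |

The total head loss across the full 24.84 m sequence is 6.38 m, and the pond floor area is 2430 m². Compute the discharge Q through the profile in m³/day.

Flow is perpendicular to layering, so the layers act in series and the equivalent K is the thickness-weighted harmonic mean.
Total thickness L = 10.6 + 12.7 + 1.54 = 24.84 m.
Σ(b_i/K_i) = 10.6/53.4 + 12.7/0.647 + 1.54/18.3 = 19.91 d.
K_eq = L / Σ(b_i/K_i) = 24.84 / 19.91 = 1.248 m/day.
Q = K_eq · A · (Δh/L) = 1.248 × 2430 × (6.38/24.84) = 778.6 m³/day.

779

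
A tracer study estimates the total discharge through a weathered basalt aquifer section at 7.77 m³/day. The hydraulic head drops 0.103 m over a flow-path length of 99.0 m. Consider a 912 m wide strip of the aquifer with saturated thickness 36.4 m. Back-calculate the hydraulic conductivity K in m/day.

0.225

Cross-sectional area A = 912 × 36.4 = 33197 m².
Hydraulic gradient i = Δh / L = 0.103 / 99.0 = 0.001040.
From Q = K·A·i, K = Q / (A·i) = 7.77 / (33197 × 0.001040) = 0.2250 m/day.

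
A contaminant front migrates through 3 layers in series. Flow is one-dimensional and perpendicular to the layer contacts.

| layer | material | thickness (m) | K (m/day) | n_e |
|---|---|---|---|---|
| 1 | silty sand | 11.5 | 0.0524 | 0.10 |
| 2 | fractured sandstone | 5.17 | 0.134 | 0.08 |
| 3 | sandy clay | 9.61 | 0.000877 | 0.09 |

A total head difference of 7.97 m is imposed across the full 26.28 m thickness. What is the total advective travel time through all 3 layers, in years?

9.36

With flow normal to the layers, continuity requires the same specific discharge q through every layer.
Σ(b_i/K_i) = 11.5/0.0524 + 5.17/0.134 + 9.61/0.000877 = 11216 d.
q = Δh / Σ(b_i/K_i) = 7.97 / 11216 = 0.0007106 m/day.
In each layer the seepage velocity is v_i = q/n_i, so the layer transit time is t_i = b_i·n_i / q:
  layer 1 (silty sand): t_1 = 11.5 × 0.10 / 0.0007106 = 1618 d
  layer 2 (fractured sandstone): t_2 = 5.17 × 0.08 / 0.0007106 = 582.0 d
  layer 3 (sandy clay): t_3 = 9.61 × 0.09 / 0.0007106 = 1217 d
Total t = Σ t_i = 3418 days = 9.357 years.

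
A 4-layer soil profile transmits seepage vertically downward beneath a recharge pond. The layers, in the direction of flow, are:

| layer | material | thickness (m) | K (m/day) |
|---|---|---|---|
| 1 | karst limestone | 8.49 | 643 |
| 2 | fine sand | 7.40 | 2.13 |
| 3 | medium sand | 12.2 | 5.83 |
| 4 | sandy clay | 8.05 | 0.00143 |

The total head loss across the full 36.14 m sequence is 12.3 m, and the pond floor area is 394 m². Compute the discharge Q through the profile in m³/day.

Flow is perpendicular to layering, so the layers act in series and the equivalent K is the thickness-weighted harmonic mean.
Total thickness L = 8.49 + 7.40 + 12.2 + 8.05 = 36.14 m.
Σ(b_i/K_i) = 8.49/643 + 7.40/2.13 + 12.2/5.83 + 8.05/0.00143 = 5635 d.
K_eq = L / Σ(b_i/K_i) = 36.14 / 5635 = 0.006414 m/day.
Q = K_eq · A · (Δh/L) = 0.006414 × 394 × (12.3/36.14) = 0.8600 m³/day.

0.860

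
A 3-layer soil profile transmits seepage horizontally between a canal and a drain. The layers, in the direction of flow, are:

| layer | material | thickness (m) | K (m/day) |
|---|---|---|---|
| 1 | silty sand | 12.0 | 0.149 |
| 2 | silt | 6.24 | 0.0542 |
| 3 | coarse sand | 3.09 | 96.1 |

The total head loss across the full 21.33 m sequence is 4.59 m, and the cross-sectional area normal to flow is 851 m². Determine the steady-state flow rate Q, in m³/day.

Flow is perpendicular to layering, so the layers act in series and the equivalent K is the thickness-weighted harmonic mean.
Total thickness L = 12.0 + 6.24 + 3.09 = 21.33 m.
Σ(b_i/K_i) = 12.0/0.149 + 6.24/0.0542 + 3.09/96.1 = 195.7 d.
K_eq = L / Σ(b_i/K_i) = 21.33 / 195.7 = 0.1090 m/day.
Q = K_eq · A · (Δh/L) = 0.1090 × 851 × (4.59/21.33) = 19.96 m³/day.

20.0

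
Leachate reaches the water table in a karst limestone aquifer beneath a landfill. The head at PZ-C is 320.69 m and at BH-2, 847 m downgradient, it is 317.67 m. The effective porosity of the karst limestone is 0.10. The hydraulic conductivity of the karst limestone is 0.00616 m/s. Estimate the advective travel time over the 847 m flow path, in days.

44.6

Convert K: 0.00616 m/s × 86400 = 532.2 m/day.
Hydraulic gradient i = (320.69 − 317.67) / 847 = 3.02 / 847 = 0.003566.
Darcy flux q = K · i = 532.2 × 0.003566 = 1.898 m/day.
Seepage velocity v = q / n_e = 1.898 / 0.10 = 18.98 m/day.
Travel time t = L / v = 847 / 18.98 = 44.63 days.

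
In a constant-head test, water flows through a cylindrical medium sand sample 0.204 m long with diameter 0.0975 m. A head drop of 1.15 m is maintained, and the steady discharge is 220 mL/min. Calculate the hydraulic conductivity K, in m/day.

Cross-sectional area A = π·(d/2)² = π × (0.0975/2)² = 0.007466 m².
Convert discharge: 220 mL/min = 3.667e-06 m³/s.
Darcy's law rearranged: K = Q·L / (A·Δh) = 3.667e-06 × 0.204 / (0.007466 × 1.15) = 8.712e-05 m/s = 7.527 m/day.

7.53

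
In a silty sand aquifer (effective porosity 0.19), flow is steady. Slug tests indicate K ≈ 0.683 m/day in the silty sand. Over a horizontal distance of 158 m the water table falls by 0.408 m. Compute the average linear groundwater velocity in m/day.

Hydraulic gradient i = Δh / L = 0.408 / 158 = 0.002582.
Darcy flux q = K · i = 0.6830 × 0.002582 = 0.001764 m/day.
Seepage velocity v = q / n_e = 0.001764 / 0.19 = 0.009283 m/day.

0.00928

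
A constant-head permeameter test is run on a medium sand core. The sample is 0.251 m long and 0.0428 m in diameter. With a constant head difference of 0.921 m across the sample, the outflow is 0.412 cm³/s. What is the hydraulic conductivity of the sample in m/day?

Cross-sectional area A = π·(d/2)² = π × (0.0428/2)² = 0.001439 m².
Convert discharge: 0.412 cm³/s = 4.120e-07 m³/s.
Darcy's law rearranged: K = Q·L / (A·Δh) = 4.120e-07 × 0.251 / (0.001439 × 0.921) = 7.804e-05 m/s = 6.743 m/day.

6.74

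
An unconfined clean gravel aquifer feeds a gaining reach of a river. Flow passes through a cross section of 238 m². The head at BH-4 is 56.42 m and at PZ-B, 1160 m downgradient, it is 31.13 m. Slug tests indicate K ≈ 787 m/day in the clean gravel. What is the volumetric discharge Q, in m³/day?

Hydraulic gradient i = (56.42 − 31.13) / 1160 = 25.29 / 1160 = 0.02180.
Darcy's law: Q = K · A · i = 787.0 × 238.0 × 0.02180 = 4084 m³/day.

4080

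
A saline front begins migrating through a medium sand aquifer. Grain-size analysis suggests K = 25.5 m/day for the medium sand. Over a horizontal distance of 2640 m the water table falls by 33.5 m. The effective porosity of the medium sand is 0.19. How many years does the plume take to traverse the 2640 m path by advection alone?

4.24

Hydraulic gradient i = Δh / L = 33.5 / 2640 = 0.01269.
Darcy flux q = K · i = 25.50 × 0.01269 = 0.3236 m/day.
Seepage velocity v = q / n_e = 0.3236 / 0.19 = 1.703 m/day.
Travel time t = L / v = 2640 / 1.703 = 1550 days = 4.244 years.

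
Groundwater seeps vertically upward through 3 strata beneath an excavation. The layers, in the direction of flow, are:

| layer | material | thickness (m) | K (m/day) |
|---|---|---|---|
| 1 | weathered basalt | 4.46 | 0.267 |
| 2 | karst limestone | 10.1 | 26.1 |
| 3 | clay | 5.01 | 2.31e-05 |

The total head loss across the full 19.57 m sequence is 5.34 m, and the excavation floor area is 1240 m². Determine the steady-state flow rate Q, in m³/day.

0.0305

Flow is perpendicular to layering, so the layers act in series and the equivalent K is the thickness-weighted harmonic mean.
Total thickness L = 4.46 + 10.1 + 5.01 = 19.57 m.
Σ(b_i/K_i) = 4.46/0.267 + 10.1/26.1 + 5.01/2.31e-05 = 2.169e+05 d.
K_eq = L / Σ(b_i/K_i) = 19.57 / 2.169e+05 = 9.023e-05 m/day.
Q = K_eq · A · (Δh/L) = 9.023e-05 × 1240 × (5.34/19.57) = 0.03053 m³/day.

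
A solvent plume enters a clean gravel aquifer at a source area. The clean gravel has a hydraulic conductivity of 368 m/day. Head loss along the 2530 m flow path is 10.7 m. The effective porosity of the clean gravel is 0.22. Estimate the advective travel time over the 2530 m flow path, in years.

Hydraulic gradient i = Δh / L = 10.7 / 2530 = 0.004229.
Darcy flux q = K · i = 368.0 × 0.004229 = 1.556 m/day.
Seepage velocity v = q / n_e = 1.556 / 0.22 = 7.074 m/day.
Travel time t = L / v = 2530 / 7.074 = 357.6 days = 0.9791 years.

0.979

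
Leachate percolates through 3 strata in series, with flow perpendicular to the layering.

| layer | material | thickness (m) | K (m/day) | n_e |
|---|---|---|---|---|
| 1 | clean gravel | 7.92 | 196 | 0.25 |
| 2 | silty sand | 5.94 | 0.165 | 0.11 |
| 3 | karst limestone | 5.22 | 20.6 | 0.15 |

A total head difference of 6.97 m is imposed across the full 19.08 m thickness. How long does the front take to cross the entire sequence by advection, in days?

17.8

With flow normal to the layers, continuity requires the same specific discharge q through every layer.
Σ(b_i/K_i) = 7.92/196 + 5.94/0.165 + 5.22/20.6 = 36.29 d.
q = Δh / Σ(b_i/K_i) = 6.97 / 36.29 = 0.1920 m/day.
In each layer the seepage velocity is v_i = q/n_i, so the layer transit time is t_i = b_i·n_i / q:
  layer 1 (clean gravel): t_1 = 7.92 × 0.25 / 0.1920 = 10.31 d
  layer 2 (silty sand): t_2 = 5.94 × 0.11 / 0.1920 = 3.402 d
  layer 3 (karst limestone): t_3 = 5.22 × 0.15 / 0.1920 = 4.077 d
Total t = Σ t_i = 17.79 days.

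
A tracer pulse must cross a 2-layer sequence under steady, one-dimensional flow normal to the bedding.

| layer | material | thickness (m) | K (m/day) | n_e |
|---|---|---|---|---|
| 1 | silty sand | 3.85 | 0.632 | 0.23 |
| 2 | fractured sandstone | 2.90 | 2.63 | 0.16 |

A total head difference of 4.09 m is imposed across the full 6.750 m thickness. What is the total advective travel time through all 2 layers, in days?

2.37

With flow normal to the layers, continuity requires the same specific discharge q through every layer.
Σ(b_i/K_i) = 3.85/0.632 + 2.90/2.63 = 7.194 d.
q = Δh / Σ(b_i/K_i) = 4.09 / 7.194 = 0.5685 m/day.
In each layer the seepage velocity is v_i = q/n_i, so the layer transit time is t_i = b_i·n_i / q:
  layer 1 (silty sand): t_1 = 3.85 × 0.23 / 0.5685 = 1.558 d
  layer 2 (fractured sandstone): t_2 = 2.90 × 0.16 / 0.5685 = 0.8162 d
Total t = Σ t_i = 2.374 days.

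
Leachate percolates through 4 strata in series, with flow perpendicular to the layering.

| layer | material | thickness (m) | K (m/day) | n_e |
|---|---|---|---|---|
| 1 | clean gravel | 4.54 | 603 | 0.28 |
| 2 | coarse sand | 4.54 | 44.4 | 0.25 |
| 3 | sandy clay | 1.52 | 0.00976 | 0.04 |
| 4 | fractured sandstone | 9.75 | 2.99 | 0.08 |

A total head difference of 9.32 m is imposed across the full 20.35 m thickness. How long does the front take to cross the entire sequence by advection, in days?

With flow normal to the layers, continuity requires the same specific discharge q through every layer.
Σ(b_i/K_i) = 4.54/603 + 4.54/44.4 + 1.52/0.00976 + 9.75/2.99 = 159.1 d.
q = Δh / Σ(b_i/K_i) = 9.32 / 159.1 = 0.05858 m/day.
In each layer the seepage velocity is v_i = q/n_i, so the layer transit time is t_i = b_i·n_i / q:
  layer 1 (clean gravel): t_1 = 4.54 × 0.28 / 0.05858 = 21.70 d
  layer 2 (coarse sand): t_2 = 4.54 × 0.25 / 0.05858 = 19.38 d
  layer 3 (sandy clay): t_3 = 1.52 × 0.04 / 0.05858 = 1.038 d
  layer 4 (fractured sandstone): t_4 = 9.75 × 0.08 / 0.05858 = 13.32 d
Total t = Σ t_i = 55.43 days.

55.4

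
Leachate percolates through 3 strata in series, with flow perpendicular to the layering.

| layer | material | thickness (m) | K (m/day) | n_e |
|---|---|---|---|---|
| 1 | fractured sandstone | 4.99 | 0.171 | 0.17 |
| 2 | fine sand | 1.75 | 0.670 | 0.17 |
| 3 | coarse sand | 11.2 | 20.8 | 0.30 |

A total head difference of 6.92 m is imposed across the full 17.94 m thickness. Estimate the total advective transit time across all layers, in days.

21.1

With flow normal to the layers, continuity requires the same specific discharge q through every layer.
Σ(b_i/K_i) = 4.99/0.171 + 1.75/0.670 + 11.2/20.8 = 32.33 d.
q = Δh / Σ(b_i/K_i) = 6.92 / 32.33 = 0.2140 m/day.
In each layer the seepage velocity is v_i = q/n_i, so the layer transit time is t_i = b_i·n_i / q:
  layer 1 (fractured sandstone): t_1 = 4.99 × 0.17 / 0.2140 = 3.963 d
  layer 2 (fine sand): t_2 = 1.75 × 0.17 / 0.2140 = 1.390 d
  layer 3 (coarse sand): t_3 = 11.2 × 0.30 / 0.2140 = 15.70 d
Total t = Σ t_i = 21.05 days.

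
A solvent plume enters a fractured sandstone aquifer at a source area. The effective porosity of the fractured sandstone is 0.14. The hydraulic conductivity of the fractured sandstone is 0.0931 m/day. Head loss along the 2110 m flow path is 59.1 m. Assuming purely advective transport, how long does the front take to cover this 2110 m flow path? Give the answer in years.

Hydraulic gradient i = Δh / L = 59.1 / 2110 = 0.02801.
Darcy flux q = K · i = 0.09310 × 0.02801 = 0.002608 m/day.
Seepage velocity v = q / n_e = 0.002608 / 0.14 = 0.01863 m/day.
Travel time t = L / v = 2110 / 0.01863 = 1.133e+05 days = 310.1 years.

310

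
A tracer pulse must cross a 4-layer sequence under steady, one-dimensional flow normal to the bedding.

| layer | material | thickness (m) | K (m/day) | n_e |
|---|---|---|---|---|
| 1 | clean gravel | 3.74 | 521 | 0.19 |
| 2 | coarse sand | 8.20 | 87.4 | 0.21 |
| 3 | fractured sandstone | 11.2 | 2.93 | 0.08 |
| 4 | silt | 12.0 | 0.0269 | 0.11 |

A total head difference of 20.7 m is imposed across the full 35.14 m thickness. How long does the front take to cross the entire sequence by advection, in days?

101

With flow normal to the layers, continuity requires the same specific discharge q through every layer.
Σ(b_i/K_i) = 3.74/521 + 8.20/87.4 + 11.2/2.93 + 12.0/0.0269 = 450.0 d.
q = Δh / Σ(b_i/K_i) = 20.7 / 450.0 = 0.04600 m/day.
In each layer the seepage velocity is v_i = q/n_i, so the layer transit time is t_i = b_i·n_i / q:
  layer 1 (clean gravel): t_1 = 3.74 × 0.19 / 0.04600 = 15.45 d
  layer 2 (coarse sand): t_2 = 8.20 × 0.21 / 0.04600 = 37.44 d
  layer 3 (fractured sandstone): t_3 = 11.2 × 0.08 / 0.04600 = 19.48 d
  layer 4 (silt): t_4 = 12.0 × 0.11 / 0.04600 = 28.70 d
Total t = Σ t_i = 101.1 days.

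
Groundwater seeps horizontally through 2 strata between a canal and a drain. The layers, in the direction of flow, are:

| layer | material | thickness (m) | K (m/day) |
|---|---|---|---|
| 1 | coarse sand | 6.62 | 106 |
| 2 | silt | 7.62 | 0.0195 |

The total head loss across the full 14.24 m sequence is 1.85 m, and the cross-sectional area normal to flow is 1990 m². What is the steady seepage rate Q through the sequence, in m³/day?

9.42

Flow is perpendicular to layering, so the layers act in series and the equivalent K is the thickness-weighted harmonic mean.
Total thickness L = 6.62 + 7.62 = 14.24 m.
Σ(b_i/K_i) = 6.62/106 + 7.62/0.0195 = 390.8 d.
K_eq = L / Σ(b_i/K_i) = 14.24 / 390.8 = 0.03644 m/day.
Q = K_eq · A · (Δh/L) = 0.03644 × 1990 × (1.85/14.24) = 9.420 m³/day.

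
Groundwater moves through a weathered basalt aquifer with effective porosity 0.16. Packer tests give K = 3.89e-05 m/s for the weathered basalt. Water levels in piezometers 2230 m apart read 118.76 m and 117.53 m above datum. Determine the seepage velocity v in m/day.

Convert K: 3.89e-05 m/s × 86400 = 3.361 m/day.
Hydraulic gradient i = (118.76 − 117.53) / 2230 = 1.23 / 2230 = 0.0005516.
Darcy flux q = K · i = 3.361 × 0.0005516 = 0.001854 m/day.
Seepage velocity v = q / n_e = 0.001854 / 0.16 = 0.01159 m/day.

0.0116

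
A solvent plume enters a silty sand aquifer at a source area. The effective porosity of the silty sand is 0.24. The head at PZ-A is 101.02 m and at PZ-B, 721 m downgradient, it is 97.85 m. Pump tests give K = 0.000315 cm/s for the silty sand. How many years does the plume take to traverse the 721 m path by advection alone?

Convert K: 0.000315 cm/s × 864 = 0.2722 m/day.
Hydraulic gradient i = (101.02 − 97.85) / 721 = 3.17 / 721 = 0.004397.
Darcy flux q = K · i = 0.2722 × 0.004397 = 0.001197 m/day.
Seepage velocity v = q / n_e = 0.001197 / 0.24 = 0.004986 m/day.
Travel time t = L / v = 721 / 0.004986 = 1.446e+05 days = 395.9 years.

396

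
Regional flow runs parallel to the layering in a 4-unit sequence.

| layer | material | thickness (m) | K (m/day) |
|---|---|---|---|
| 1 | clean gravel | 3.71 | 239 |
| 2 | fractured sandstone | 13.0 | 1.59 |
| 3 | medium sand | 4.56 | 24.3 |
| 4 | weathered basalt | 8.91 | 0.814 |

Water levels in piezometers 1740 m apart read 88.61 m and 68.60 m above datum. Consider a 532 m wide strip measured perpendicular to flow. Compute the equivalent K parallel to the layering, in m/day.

34.0

Flow is parallel to layering, so each bed carries its own Darcy discharge and the transmissivities add.
Σ(K_i·b_i) = 239×3.71 + 1.59×13.0 + 24.3×4.56 + 0.814×8.91 = 1025 m²/day.
Total thickness b = 30.18 m, so K_eq = Σ(K_i·b_i)/b = 33.98 m/day.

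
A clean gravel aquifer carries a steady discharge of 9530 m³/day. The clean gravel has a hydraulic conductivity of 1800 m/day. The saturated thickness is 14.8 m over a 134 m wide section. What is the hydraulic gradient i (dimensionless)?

Cross-sectional area A = 134 × 14.8 = 1983 m².
From Q = K·A·i, i = Q / (K·A) = 9530 / (1800 × 1983) = 0.002670.

0.00267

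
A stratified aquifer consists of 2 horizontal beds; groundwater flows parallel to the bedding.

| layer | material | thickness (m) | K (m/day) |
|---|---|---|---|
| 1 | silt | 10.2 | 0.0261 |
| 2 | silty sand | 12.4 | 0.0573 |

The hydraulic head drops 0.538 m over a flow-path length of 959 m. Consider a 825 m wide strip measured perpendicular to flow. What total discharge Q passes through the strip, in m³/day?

0.452

Flow is parallel to layering, so each bed carries its own Darcy discharge and the transmissivities add.
Σ(K_i·b_i) = 0.0261×10.2 + 0.0573×12.4 = 0.9767 m²/day.
Hydraulic gradient i = Δh / L = 0.538 / 959 = 0.0005610.
Q = Σ(K_i·b_i) · W · i = 0.9767 × 825 × 0.0005610 = 0.4521 m³/day.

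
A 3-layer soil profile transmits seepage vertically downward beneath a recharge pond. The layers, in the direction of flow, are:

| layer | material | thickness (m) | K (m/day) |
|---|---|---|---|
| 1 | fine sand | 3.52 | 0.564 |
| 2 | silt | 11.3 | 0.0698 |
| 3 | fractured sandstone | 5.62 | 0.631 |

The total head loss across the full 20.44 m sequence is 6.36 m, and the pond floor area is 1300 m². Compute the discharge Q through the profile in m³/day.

Flow is perpendicular to layering, so the layers act in series and the equivalent K is the thickness-weighted harmonic mean.
Total thickness L = 3.52 + 11.3 + 5.62 = 20.44 m.
Σ(b_i/K_i) = 3.52/0.564 + 11.3/0.0698 + 5.62/0.631 = 177.0 d.
K_eq = L / Σ(b_i/K_i) = 20.44 / 177.0 = 0.1155 m/day.
Q = K_eq · A · (Δh/L) = 0.1155 × 1300 × (6.36/20.44) = 46.70 m³/day.

46.7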